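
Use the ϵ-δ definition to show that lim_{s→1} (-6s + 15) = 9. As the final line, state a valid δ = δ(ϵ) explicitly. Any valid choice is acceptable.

Let ϵ > 0. We need δ > 0 so that 0 < |s − 1| < δ implies |(-6s + 15) − 9| < ϵ.
Since (-6s + 15) − 9 = -6(s − 1), we have |(-6s + 15) − 9| = 6|s − 1|.
So 6|s − 1| < ϵ exactly when |s − 1| < ϵ/6.
Take δ = ϵ/6. If 0 < |s − 1| < δ then |(-6s + 15) − 9| = 6|s − 1| < 6·(ϵ/6) = ϵ.

δ = ϵ/6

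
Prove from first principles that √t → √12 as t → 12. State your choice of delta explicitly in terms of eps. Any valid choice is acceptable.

Let eps > 0 be given. We want delta > 0 such that 0 < |t − 12| < delta implies |√t − √12| < eps.
Rationalise: √t − √12 = (t − 12)/(√t + √12), so |√t − √12| = |t − 12|/(√t + √12).
Restrict delta ≤ 12 so that |t − 12| < 12 forces t > 0, and then √t + √12 > √12.
Hence |√t − √12| < |t − 12|/√12, which is < eps once |t − 12| < √12·eps.
Take delta = min(12, √12·eps). If 0 < |t − 12| < delta then t > 0 and |√t − √12| < |t − 12|/√12 < eps.

delta = min(12, √12·eps)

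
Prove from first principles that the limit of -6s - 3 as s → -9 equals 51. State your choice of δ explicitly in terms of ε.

Let ε > 0 be given. We need δ > 0 so that 0 < |s + 9| < δ implies |(-6s - 3) − 51| < ε.
|(-6s - 3) − 51| = |-6s - 54| = 6|s + 9|.
Thus it suffices that |s + 9| < ε/6.
Take δ = ε/6. If 0 < |s + 9| < δ then |(-6s - 3) − 51| = 6|s + 9| < 6·(ε/6) = ε.

δ = ε/6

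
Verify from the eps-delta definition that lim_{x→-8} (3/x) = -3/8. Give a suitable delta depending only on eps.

Fix eps > 0. We seek delta > 0 such that 0 < |x + 8| < delta implies |3/x + 3/8| < eps.
|3/x + 3/8| = 3·|-8 − x|/(8·|x|) = 3|x + 8|/(8|x|).
Require delta ≤ 4 so that |x| > 8 − 4 = 4, hence 8|x| > 32.
Then |3/x + 3/8| < 3|x + 8|/32, which is < eps when |x + 8| < (32/3)eps.
Take delta = min(4, (32/3)eps). Then 0 < |x + 8| < delta gives both |x + 8| < 4 and |x + 8| < (32/3)eps, so |3/x + 3/8| < eps.

delta = min(4, (32/3)eps)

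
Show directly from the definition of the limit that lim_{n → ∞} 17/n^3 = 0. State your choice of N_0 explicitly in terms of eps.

Suppose eps > 0. For n ≥ 1, |17/n^3 − 0| = 17/n^3.
17/n^3 < eps ⇔ n^3 > 17/eps ⇔ n > (17/eps)^{1/3}.
Take N_0 = (17/eps)^{1/3}. Then n > N_0 implies 17/n^3 < eps.

N_0 = (17/eps)^{1/3}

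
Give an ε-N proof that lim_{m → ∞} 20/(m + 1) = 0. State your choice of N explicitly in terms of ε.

Fix ε > 0. For m ≥ 1, |20/(m + 1) − 0| = 20/(m + 1) ≤ 20/m.
We need 20/m < ε, i.e. m > 20/ε.
Take N = 20/ε. If m > N then |20/(m + 1)| ≤ 20/m < ε.

N = 20/ε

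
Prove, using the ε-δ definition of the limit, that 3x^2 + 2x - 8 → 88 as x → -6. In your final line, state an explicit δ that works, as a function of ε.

Suppose ε > 0. We want δ > 0 such that 0 < |x + 6| < δ implies |(3x^2 + 2x - 8) − 88| < ε.
(3x^2 + 2x - 8) − 88 = 3x^2 + 2x - 96 = (x + 6)(3x - 16).
So |(3x^2 + 2x - 8) − 88| = |x + 6|·|3x - 16|.
Require δ ≤ 1. Then |x + 6| < 1 gives |x| < 7, and by the triangle inequality |3x - 16| ≤ 3·7 + 16 = 37.
Hence |(3x^2 + 2x - 8) − 88| ≤ 37|x + 6| < ε provided |x + 6| < ε/37.
Take δ = min(1, ε/37). Then 0 < |x + 6| < δ gives both |x + 6| < 1 and |x + 6| < ε/37, so |(3x^2 + 2x - 8) − 88| < ε.

δ = min(1, ε/37)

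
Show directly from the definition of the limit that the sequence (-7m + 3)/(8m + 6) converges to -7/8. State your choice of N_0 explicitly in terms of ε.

N_0 = (33/32)/ε

Let ε > 0 be given. For m ≥ 1, |(-7m + 3)/(8m + 6) + 7/8| = |66|/(8(8m + 6)) = 66/(8(8m + 6)).
Since 8m + 6 ≥ 8m for m ≥ 1, this is ≤ 66/(8·8m) = (33/32)/m.
So |(-7m + 3)/(8m + 6) + 7/8| < ε whenever m > (33/32)/ε.
Take N_0 = (33/32)/ε. If m > N_0 then |(-7m + 3)/(8m + 6) + 7/8| ≤ (33/32)/m < ε.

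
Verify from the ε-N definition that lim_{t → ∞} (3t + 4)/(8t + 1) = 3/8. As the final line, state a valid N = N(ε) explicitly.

N = (29/64)/ε

Suppose ε > 0. We seek N > 0 such that t > N implies |(3t + 4)/(8t + 1) − (3/8)| < ε.
(3t + 4)/(8t + 1) − (3/8) = (8(3t + 4) − 3(8t + 1)) / (8(8t + 1)) = 29/(8(8t + 1)).
For t > 0 we have 8t + 1 > 8t, so |(3t + 4)/(8t + 1) − (3/8)| = 29/(8(8t + 1)) < 29/(8·8t) = (29/64)/t.
Thus |(3t + 4)/(8t + 1) − (3/8)| < ε whenever t > (29/64)/ε.
Take N = (29/64)/ε. If t > N then |(3t + 4)/(8t + 1) − (3/8)| < (29/64)/t < ε.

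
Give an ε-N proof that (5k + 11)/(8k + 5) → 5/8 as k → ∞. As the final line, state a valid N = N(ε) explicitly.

Let ε > 0. For k ≥ 1, |(5k + 11)/(8k + 5) − (5/8)| = |63|/(8(8k + 5)) = 63/(8(8k + 5)).
Since 8k + 5 ≥ 8k for k ≥ 1, this is ≤ 63/(8·8k) = (63/64)/k.
So |(5k + 11)/(8k + 5) − (5/8)| < ε whenever k > (63/64)/ε.
Take N = (63/64)/ε. If k > N then |(5k + 11)/(8k + 5) − (5/8)| ≤ (63/64)/k < ε.

N = (63/64)/ε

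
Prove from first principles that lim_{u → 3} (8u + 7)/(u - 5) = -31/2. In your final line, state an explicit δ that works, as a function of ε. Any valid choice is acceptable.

Let ε > 0 be given. We want δ > 0 with 0 < |u − 3| < δ ⇒ |(8u + 7)/(u - 5) + 31/2| < ε.
Combining over a common denominator, (8u + 7)/(u - 5) + 31/2 = [(8u + 7)·(-2) − 31·(u - 5)] / [(-2)·(u - 5)] = -47(u − 3) / ((-2)(u - 5)).
So |(8u + 7)/(u - 5) + 31/2| = 47|u − 3| / (2·|u − 5|).
Require δ ≤ 1, so |u − 5| ≥ |-2| − |u − 3| > 2 − 1 = 1.
Hence |(8u + 7)/(u - 5) + 31/2| < 47|u − 3|/(2·1) = (47/2)|u − 3|, which is < ε once |u − 3| < (2/47)ε.
Take δ = min(1, (2/47)ε). Then 0 < |u − 3| < δ forces both bounds, so |(8u + 7)/(u - 5) + 31/2| < ε.

δ = min(1, (2/47)ε)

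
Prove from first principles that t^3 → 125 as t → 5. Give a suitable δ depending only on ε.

Fix ε > 0. We seek δ > 0 with 0 < |t − 5| < δ ⇒ |t^3 − 125| < ε.
Factor: t^3 − 125 = (t − 5)(t^2 + 5t + 25), so |t^3 − 125| = |t − 5|·|t^2 + 5t + 25|.
Restrict δ ≤ 1. Then |t − 5| < 1 gives |t| < 6, so by the triangle inequality |t^2 + 5t + 25| ≤ 6^2 + 5·6 + 25 = 91.
Hence |t^3 − 125| ≤ 91|t − 5|, which is < ε once |t − 5| < ε/91.
Take δ = min(1, ε/91). If 0 < |t − 5| < δ then both bounds hold and |t^3 − 125| ≤ 91|t − 5| < 91·(ε/91) = ε.

δ = min(1, ε/91)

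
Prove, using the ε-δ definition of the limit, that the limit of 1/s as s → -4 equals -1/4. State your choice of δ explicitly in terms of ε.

δ = min(2, 8ε)

Fix ε > 0. We seek δ > 0 such that 0 < |s + 4| < δ implies |1/s + 1/4| < ε.
|1/s + 1/4| = |-4 − s|/(4·|s|) = |s + 4|/(4|s|).
Restrict δ ≤ 2. Then |s + 4| < 2 gives |s| > 2, so 4|s| > 8.
Then |1/s + 1/4| < |s + 4|/8, which is < ε when |s + 4| < 8ε.
Take δ = min(2, 8ε). Then 0 < |s + 4| < δ gives both |s + 4| < 2 and |s + 4| < 8ε, so |1/s + 1/4| < ε.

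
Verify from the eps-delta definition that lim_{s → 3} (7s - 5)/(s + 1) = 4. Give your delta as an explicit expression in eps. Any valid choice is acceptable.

delta = min(2, (2/3)eps)

Let eps > 0 be given. We want delta > 0 with 0 < |s − 3| < delta ⇒ |(7s - 5)/(s + 1) − 4| < eps.
Combining over a common denominator, (7s - 5)/(s + 1) − 4 = [(7s - 5)·4 − 16·(s + 1)] / [4·(s + 1)] = 12(s − 3) / (4(s + 1)).
So |(7s - 5)/(s + 1) − 4| = 12|s − 3| / (4·|s + 1|).
Restrict delta ≤ 2. Then |s − 3| < 2 gives |s + 1| = |(s − 3) + 4| ≥ 4 − 2 = 2.
Hence |(7s - 5)/(s + 1) − 4| < 12|s − 3|/(4·2) = (3/2)|s − 3|, which is < eps once |s − 3| < (2/3)eps.
Take delta = min(2, (2/3)eps). Then 0 < |s − 3| < delta forces both bounds, so |(7s - 5)/(s + 1) − 4| < eps.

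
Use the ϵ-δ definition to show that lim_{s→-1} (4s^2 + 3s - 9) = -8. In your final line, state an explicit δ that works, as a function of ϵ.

δ = min(1, ϵ/9)

Suppose ϵ > 0. We want δ > 0 such that 0 < |s + 1| < δ implies |(4s^2 + 3s - 9) + 8| < ϵ.
(4s^2 + 3s - 9) + 8 = 4s^2 + 3s - 1 = (s + 1)(4s - 1).
So |(4s^2 + 3s - 9) + 8| = |s + 1|·|4s - 1|.
Assume first that |s + 1| < 1, so |s| < 2. Then |4s - 1| ≤ 4·2 + 1 = 9.
Hence |(4s^2 + 3s - 9) + 8| ≤ 9|s + 1| < ϵ provided |s + 1| < ϵ/9.
Choosing δ = min(1, ϵ/9) ensures both conditions, hence |(4s^2 + 3s - 9) + 8| < ϵ.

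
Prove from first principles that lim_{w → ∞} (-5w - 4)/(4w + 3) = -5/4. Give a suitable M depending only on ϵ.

Fix ϵ > 0. We seek M > 0 such that w > M implies |(-5w - 4)/(4w + 3) + 5/4| < ϵ.
(-5w - 4)/(4w + 3) + 5/4 = (4(-5w - 4) − (-5)(4w + 3)) / (4(4w + 3)) = -1/(4(4w + 3)).
For w > 0 we have 4w + 3 > 4w, so |(-5w - 4)/(4w + 3) + 5/4| = 1/(4(4w + 3)) < 1/(4·4w) = (1/16)/w.
Thus |(-5w - 4)/(4w + 3) + 5/4| < ϵ whenever w > (1/16)/ϵ.
Take M = (1/16)/ϵ. If w > M then |(-5w - 4)/(4w + 3) + 5/4| < (1/16)/w < ϵ.

M = (1/16)/ϵ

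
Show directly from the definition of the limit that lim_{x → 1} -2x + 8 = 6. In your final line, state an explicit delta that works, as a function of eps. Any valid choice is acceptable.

delta = eps/2

Let eps > 0. We need delta > 0 so that 0 < |x − 1| < delta implies |(-2x + 8) − 6| < eps.
Since (-2x + 8) − 6 = -2(x − 1), we have |(-2x + 8) − 6| = 2|x − 1|.
Thus it suffices that |x − 1| < eps/2.
Take delta = eps/2. If 0 < |x − 1| < delta then |(-2x + 8) − 6| = 2|x − 1| < 2·(eps/2) = eps.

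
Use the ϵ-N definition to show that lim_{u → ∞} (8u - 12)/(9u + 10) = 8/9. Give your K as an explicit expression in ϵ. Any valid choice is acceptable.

Suppose ϵ > 0. We seek K > 0 such that u > K implies |(8u - 12)/(9u + 10) − (8/9)| < ϵ.
(8u - 12)/(9u + 10) − (8/9) = (9(8u - 12) − 8(9u + 10)) / (9(9u + 10)) = -188/(9(9u + 10)).
For u > 0 we have 9u + 10 > 9u, so |(8u - 12)/(9u + 10) − (8/9)| = 188/(9(9u + 10)) < 188/(9·9u) = (188/81)/u.
Thus |(8u - 12)/(9u + 10) − (8/9)| < ϵ whenever u > (188/81)/ϵ.
Take K = (188/81)/ϵ. If u > K then |(8u - 12)/(9u + 10) − (8/9)| < (188/81)/u < ϵ.

K = (188/81)/ϵ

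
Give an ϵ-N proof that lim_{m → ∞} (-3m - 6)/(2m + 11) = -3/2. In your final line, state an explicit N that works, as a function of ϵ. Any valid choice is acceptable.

Let ϵ > 0 be given. For m ≥ 1, |(-3m - 6)/(2m + 11) + 3/2| = |21|/(2(2m + 11)) = 21/(2(2m + 11)).
Since 2m + 11 ≥ 2m for m ≥ 1, this is ≤ 21/(2·2m) = (21/4)/m.
So |(-3m - 6)/(2m + 11) + 3/2| < ϵ whenever m > (21/4)/ϵ.
Take N = (21/4)/ϵ. If m > N then |(-3m - 6)/(2m + 11) + 3/2| ≤ (21/4)/m < ϵ.

N = (21/4)/ϵ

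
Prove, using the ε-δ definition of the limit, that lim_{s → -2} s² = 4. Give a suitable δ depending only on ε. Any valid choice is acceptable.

δ = min(2, ε/6)

Let ε > 0 be given. We seek δ > 0 with 0 < |s + 2| < δ ⇒ |s² − 4| < ε.
Factor: s² − 4 = (s + 2)(s - 2), so |s² − 4| = |s + 2|·|s - 2|.
Restrict δ ≤ 2. Then |s + 2| < 2 gives |s| < 4, so by the triangle inequality |s - 2| ≤ 4 + 2 = 6.
Hence |s² − 4| ≤ 6|s + 2|, which is < ε once |s + 2| < ε/6.
Take δ = min(2, ε/6). If 0 < |s + 2| < δ then both bounds hold and |s² − 4| ≤ 6|s + 2| < 6·(ε/6) = ε.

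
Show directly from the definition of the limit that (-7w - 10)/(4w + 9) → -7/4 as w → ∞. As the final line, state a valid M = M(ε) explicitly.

Let ε > 0 be given. We seek M > 0 such that w > M implies |(-7w - 10)/(4w + 9) + 7/4| < ε.
(-7w - 10)/(4w + 9) + 7/4 = (4(-7w - 10) − (-7)(4w + 9)) / (4(4w + 9)) = 23/(4(4w + 9)).
For w > 0 we have 4w + 9 > 4w, so |(-7w - 10)/(4w + 9) + 7/4| = 23/(4(4w + 9)) < 23/(4·4w) = (23/16)/w.
Thus |(-7w - 10)/(4w + 9) + 7/4| < ε whenever w > (23/16)/ε.
Take M = (23/16)/ε. If w > M then |(-7w - 10)/(4w + 9) + 7/4| < (23/16)/w < ε.

M = (23/16)/ε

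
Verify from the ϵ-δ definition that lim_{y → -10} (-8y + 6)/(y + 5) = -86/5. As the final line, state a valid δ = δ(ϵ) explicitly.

δ = min(5/2, (25/92)ϵ)

Fix ϵ > 0. We want δ > 0 with 0 < |y + 10| < δ ⇒ |(-8y + 6)/(y + 5) + 86/5| < ϵ.
Combining over a common denominator, (-8y + 6)/(y + 5) + 86/5 = [(-8y + 6)·(-5) − 86·(y + 5)] / [(-5)·(y + 5)] = -46(y + 10) / ((-5)(y + 5)).
So |(-8y + 6)/(y + 5) + 86/5| = 46|y + 10| / (5·|y + 5|).
Restrict δ ≤ 5/2. Then |y + 10| < 5/2 gives |y + 5| = |(y + 10) + (-5)| ≥ 5 − 5/2 = 5/2.
Hence |(-8y + 6)/(y + 5) + 86/5| < 46|y + 10|/(5·(5/2)) = (92/25)|y + 10|, which is < ϵ once |y + 10| < (25/92)ϵ.
Take δ = min(5/2, (25/92)ϵ). Then 0 < |y + 10| < δ forces both bounds, so |(-8y + 6)/(y + 5) + 86/5| < ϵ.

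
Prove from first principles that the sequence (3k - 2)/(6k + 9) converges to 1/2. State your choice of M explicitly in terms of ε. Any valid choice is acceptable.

Suppose ε > 0. For k ≥ 1, |(3k - 2)/(6k + 9) − (1/2)| = |-39|/(6(6k + 9)) = 39/(6(6k + 9)).
Since 6k + 9 ≥ 6k for k ≥ 1, this is ≤ 39/(6·6k) = (13/12)/k.
So |(3k - 2)/(6k + 9) − (1/2)| < ε whenever k > (13/12)/ε.
Take M = (13/12)/ε. If k > M then |(3k - 2)/(6k + 9) − (1/2)| ≤ (13/12)/k < ε.

M = (13/12)/ε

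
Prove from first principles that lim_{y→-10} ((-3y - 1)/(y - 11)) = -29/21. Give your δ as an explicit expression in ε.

Let ε > 0. We want δ > 0 with 0 < |y + 10| < δ ⇒ |(-3y - 1)/(y - 11) + 29/21| < ε.
Combining over a common denominator, (-3y - 1)/(y - 11) + 29/21 = [(-3y - 1)·(-21) − 29·(y - 11)] / [(-21)·(y - 11)] = 34(y + 10) / ((-21)(y - 11)).
So |(-3y - 1)/(y - 11) + 29/21| = 34|y + 10| / (21·|y − 11|).
Restrict δ ≤ 21/2. Then |y + 10| < 21/2 gives |y − 11| = |(y + 10) + (-21)| ≥ 21 − 21/2 = 21/2.
Hence |(-3y - 1)/(y - 11) + 29/21| < 34|y + 10|/(21·(21/2)) = (68/441)|y + 10|, which is < ε once |y + 10| < (441/68)ε.
Take δ = min(21/2, (441/68)ε). Then 0 < |y + 10| < δ forces both bounds, so |(-3y - 1)/(y - 11) + 29/21| < ε.

δ = min(21/2, (441/68)ε)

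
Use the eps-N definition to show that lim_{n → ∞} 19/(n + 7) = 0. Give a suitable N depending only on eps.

Let eps > 0. For n ≥ 1, |19/(n + 7) − 0| = 19/(n + 7) ≤ 19/n.
We need 19/n < eps, i.e. n > 19/eps.
Take N = 19/eps. If n > N then |19/(n + 7)| ≤ 19/n < eps.

N = 19/eps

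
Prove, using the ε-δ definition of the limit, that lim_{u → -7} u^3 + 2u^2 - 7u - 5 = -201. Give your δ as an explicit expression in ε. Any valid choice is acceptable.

Fix ε > 0. We want δ > 0 such that 0 < |u + 7| < δ implies |(u^3 + 2u^2 - 7u - 5) + 201| < ε.
(u^3 + 2u^2 - 7u - 5) + 201 = u^3 + 2u^2 - 7u + 196 = (u + 7)(u^2 - 5u + 28).
So |(u^3 + 2u^2 - 7u - 5) + 201| = |u + 7|·|u^2 - 5u + 28|.
Assume first that |u + 7| < 2, so |u| < 9. Then |u^2 - 5u + 28| ≤ 9^2 + 5·9 + 28 = 154.
Hence |(u^3 + 2u^2 - 7u - 5) + 201| ≤ 154|u + 7| < ε provided |u + 7| < ε/154.
Take δ = min(2, ε/154). Then 0 < |u + 7| < δ gives both |u + 7| < 2 and |u + 7| < ε/154, so |(u^3 + 2u^2 - 7u - 5) + 201| < ε.

δ = min(2, ε/154)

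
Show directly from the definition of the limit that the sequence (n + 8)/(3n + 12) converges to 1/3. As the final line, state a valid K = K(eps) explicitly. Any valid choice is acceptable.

Fix eps > 0. For n ≥ 1, |(n + 8)/(3n + 12) − (1/3)| = |12|/(3(3n + 12)) = 12/(3(3n + 12)).
Since 3n + 12 ≥ 3n for n ≥ 1, this is ≤ 12/(3·3n) = (4/3)/n.
So |(n + 8)/(3n + 12) − (1/3)| < eps whenever n > (4/3)/eps.
Take K = (4/3)/eps. If n > K then |(n + 8)/(3n + 12) − (1/3)| ≤ (4/3)/n < eps.

K = (4/3)/eps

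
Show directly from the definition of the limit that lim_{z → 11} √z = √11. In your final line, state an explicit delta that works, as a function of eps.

delta = min(11, √11·eps)

Let eps > 0. We want delta > 0 such that 0 < |z − 11| < delta implies |√z − √11| < eps.
Rationalise: √z − √11 = (z − 11)/(√z + √11), so |√z − √11| = |z − 11|/(√z + √11).
Restrict delta ≤ 11 so that |z − 11| < 11 forces z > 0, and then √z + √11 > √11.
Hence |√z − √11| < |z − 11|/√11, which is < eps once |z − 11| < √11·eps.
Take delta = min(11, √11·eps). If 0 < |z − 11| < delta then z > 0 and |√z − √11| < |z − 11|/√11 < eps.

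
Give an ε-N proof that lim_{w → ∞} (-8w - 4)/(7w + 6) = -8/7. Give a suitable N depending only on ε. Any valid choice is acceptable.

Let ε > 0. We seek N > 0 such that w > N implies |(-8w - 4)/(7w + 6) + 8/7| < ε.
(-8w - 4)/(7w + 6) + 8/7 = (7(-8w - 4) − (-8)(7w + 6)) / (7(7w + 6)) = 20/(7(7w + 6)).
For w > 0 we have 7w + 6 > 7w, so |(-8w - 4)/(7w + 6) + 8/7| = 20/(7(7w + 6)) < 20/(7·7w) = (20/49)/w.
Thus |(-8w - 4)/(7w + 6) + 8/7| < ε whenever w > (20/49)/ε.
Take N = (20/49)/ε. If w > N then |(-8w - 4)/(7w + 6) + 8/7| < (20/49)/w < ε.

N = (20/49)/ε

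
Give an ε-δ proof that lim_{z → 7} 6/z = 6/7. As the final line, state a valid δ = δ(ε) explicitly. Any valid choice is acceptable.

Let ε > 0. We seek δ > 0 such that 0 < |z − 7| < δ implies |6/z − (6/7)| < ε.
|6/z − (6/7)| = 6·|7 − z|/(7·|z|) = 6|z − 7|/(7|z|).
Restrict δ ≤ 7/2. Then |z − 7| < 7/2 gives |z| > 7/2, so 7|z| > 49/2.
Then |6/z − (6/7)| < 6|z − 7|/(49/2), which is < ε when |z − 7| < (49/12)ε.
Take δ = min(7/2, (49/12)ε). Then 0 < |z − 7| < δ gives both |z − 7| < 7/2 and |z − 7| < (49/12)ε, so |6/z − (6/7)| < ε.

δ = min(7/2, (49/12)ε)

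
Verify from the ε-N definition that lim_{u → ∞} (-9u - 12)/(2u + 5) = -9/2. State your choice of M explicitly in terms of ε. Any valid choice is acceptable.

M = (21/4)/ε

Let ε > 0 be given. We seek M > 0 such that u > M implies |(-9u - 12)/(2u + 5) + 9/2| < ε.
(-9u - 12)/(2u + 5) + 9/2 = (2(-9u - 12) − (-9)(2u + 5)) / (2(2u + 5)) = 21/(2(2u + 5)).
For u > 0 we have 2u + 5 > 2u, so |(-9u - 12)/(2u + 5) + 9/2| = 21/(2(2u + 5)) < 21/(2·2u) = (21/4)/u.
Thus |(-9u - 12)/(2u + 5) + 9/2| < ε whenever u > (21/4)/ε.
Take M = (21/4)/ε. If u > M then |(-9u - 12)/(2u + 5) + 9/2| < (21/4)/u < ε.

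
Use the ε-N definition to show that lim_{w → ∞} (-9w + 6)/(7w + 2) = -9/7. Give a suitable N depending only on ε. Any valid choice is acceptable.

Let ε > 0. We seek N > 0 such that w > N implies |(-9w + 6)/(7w + 2) + 9/7| < ε.
(-9w + 6)/(7w + 2) + 9/7 = (7(-9w + 6) − (-9)(7w + 2)) / (7(7w + 2)) = 60/(7(7w + 2)).
For w > 0 we have 7w + 2 > 7w, so |(-9w + 6)/(7w + 2) + 9/7| = 60/(7(7w + 2)) < 60/(7·7w) = (60/49)/w.
Thus |(-9w + 6)/(7w + 2) + 9/7| < ε whenever w > (60/49)/ε.
Take N = (60/49)/ε. If w > N then |(-9w + 6)/(7w + 2) + 9/7| < (60/49)/w < ε.

N = (60/49)/ε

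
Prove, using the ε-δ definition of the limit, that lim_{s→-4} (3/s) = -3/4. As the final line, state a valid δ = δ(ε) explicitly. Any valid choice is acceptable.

Suppose ε > 0. We seek δ > 0 such that 0 < |s + 4| < δ implies |3/s + 3/4| < ε.
|3/s + 3/4| = 3·|-4 − s|/(4·|s|) = 3|s + 4|/(4|s|).
Restrict δ ≤ 2. Then |s + 4| < 2 gives |s| > 2, so 4|s| > 8.
Then |3/s + 3/4| < 3|s + 4|/8, which is < ε when |s + 4| < (8/3)ε.
Take δ = min(2, (8/3)ε). Then 0 < |s + 4| < δ gives both |s + 4| < 2 and |s + 4| < (8/3)ε, so |3/s + 3/4| < ε.

δ = min(2, (8/3)ε)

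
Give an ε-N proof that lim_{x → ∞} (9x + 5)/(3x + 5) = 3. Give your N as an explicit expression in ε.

Let ε > 0 be given. We seek N > 0 such that x > N implies |(9x + 5)/(3x + 5) − 3| < ε.
(9x + 5)/(3x + 5) − 3 = (3(9x + 5) − 9(3x + 5)) / (3(3x + 5)) = -30/(3(3x + 5)).
For x > 0 we have 3x + 5 > 3x, so |(9x + 5)/(3x + 5) − 3| = 30/(3(3x + 5)) < 30/(3·3x) = (10/3)/x.
Thus |(9x + 5)/(3x + 5) − 3| < ε whenever x > (10/3)/ε.
Take N = (10/3)/ε. If x > N then |(9x + 5)/(3x + 5) − 3| < (10/3)/x < ε.

N = (10/3)/ε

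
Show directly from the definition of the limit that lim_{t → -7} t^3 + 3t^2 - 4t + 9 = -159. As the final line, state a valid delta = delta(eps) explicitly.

Suppose eps > 0. We want delta > 0 such that 0 < |t + 7| < delta implies |(t^3 + 3t^2 - 4t + 9) + 159| < eps.
(t^3 + 3t^2 - 4t + 9) + 159 = t^3 + 3t^2 - 4t + 168 = (t + 7)(t^2 - 4t + 24).
So |(t^3 + 3t^2 - 4t + 9) + 159| = |t + 7|·|t^2 - 4t + 24|.
Require delta ≤ 2. Then |t + 7| < 2 gives |t| < 9, and by the triangle inequality |t^2 - 4t + 24| ≤ 9^2 + 4·9 + 24 = 141.
Hence |(t^3 + 3t^2 - 4t + 9) + 159| ≤ 141|t + 7| < eps provided |t + 7| < eps/141.
Choosing delta = min(2, eps/141) ensures both conditions, hence |(t^3 + 3t^2 - 4t + 9) + 159| < eps.

delta = min(2, eps/141)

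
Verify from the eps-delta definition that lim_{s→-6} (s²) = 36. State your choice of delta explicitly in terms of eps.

Let eps > 0 be given. We seek delta > 0 with 0 < |s + 6| < delta ⇒ |s² − 36| < eps.
Factor: s² − 36 = (s + 6)(s - 6), so |s² − 36| = |s + 6|·|s - 6|.
Restrict delta ≤ 2. Then |s + 6| < 2 gives |s| < 8, so by the triangle inequality |s - 6| ≤ 8 + 6 = 14.
Hence |s² − 36| ≤ 14|s + 6|, which is < eps once |s + 6| < eps/14.
Take delta = min(2, eps/14). If 0 < |s + 6| < delta then both bounds hold and |s² − 36| ≤ 14|s + 6| < 14·(eps/14) = eps.

delta = min(2, eps/14)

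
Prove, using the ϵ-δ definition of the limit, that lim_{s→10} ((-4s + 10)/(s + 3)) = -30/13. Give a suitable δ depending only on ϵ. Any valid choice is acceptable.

Fix ϵ > 0. We want δ > 0 with 0 < |s − 10| < δ ⇒ |(-4s + 10)/(s + 3) + 30/13| < ϵ.
Combining over a common denominator, (-4s + 10)/(s + 3) + 30/13 = [(-4s + 10)·13 − (-30)·(s + 3)] / [13·(s + 3)] = -22(s − 10) / (13(s + 3)).
So |(-4s + 10)/(s + 3) + 30/13| = 22|s − 10| / (13·|s + 3|).
Require δ ≤ 13/2, so |s + 3| ≥ |13| − |s − 10| > 13 − 13/2 = 13/2.
Hence |(-4s + 10)/(s + 3) + 30/13| < 22|s − 10|/(13·(13/2)) = (44/169)|s − 10|, which is < ϵ once |s − 10| < (169/44)ϵ.
Take δ = min(13/2, (169/44)ϵ). Then 0 < |s − 10| < δ forces both bounds, so |(-4s + 10)/(s + 3) + 30/13| < ϵ.

δ = min(13/2, (169/44)ϵ)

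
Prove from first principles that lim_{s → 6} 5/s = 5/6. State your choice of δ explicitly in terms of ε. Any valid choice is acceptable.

Let ε > 0. We seek δ > 0 such that 0 < |s − 6| < δ implies |5/s − (5/6)| < ε.
|5/s − (5/6)| = 5·|6 − s|/(6·|s|) = 5|s − 6|/(6|s|).
Restrict δ ≤ 3. Then |s − 6| < 3 gives |s| > 3, so 6|s| > 18.
Then |5/s − (5/6)| < 5|s − 6|/18, which is < ε when |s − 6| < (18/5)ε.
Take δ = min(3, (18/5)ε). Then 0 < |s − 6| < δ gives both |s − 6| < 3 and |s − 6| < (18/5)ε, so |5/s − (5/6)| < ε.

δ = min(3, (18/5)ε)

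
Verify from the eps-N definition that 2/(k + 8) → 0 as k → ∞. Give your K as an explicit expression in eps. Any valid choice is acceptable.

K = 2/eps

Let eps > 0. For k ≥ 1, |2/(k + 8) − 0| = 2/(k + 8) ≤ 2/k.
We need 2/k < eps, i.e. k > 2/eps.
Take K = 2/eps. If k > K then |2/(k + 8)| ≤ 2/k < eps.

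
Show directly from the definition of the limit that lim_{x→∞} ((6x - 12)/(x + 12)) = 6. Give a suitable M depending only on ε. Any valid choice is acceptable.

Fix ε > 0. We seek M > 0 such that x > M implies |(6x - 12)/(x + 12) − 6| < ε.
(6x - 12)/(x + 12) − 6 = ((6x - 12) − 6(x + 12)) / ((x + 12)) = -84/((x + 12)).
For x > 0 we have x + 12 > x, so |(6x - 12)/(x + 12) − 6| = 84/((x + 12)) < 84/(x) = 84/x.
Thus |(6x - 12)/(x + 12) − 6| < ε whenever x > 84/ε.
Take M = 84/ε. If x > M then |(6x - 12)/(x + 12) − 6| < 84/x < ε.

M = 84/ε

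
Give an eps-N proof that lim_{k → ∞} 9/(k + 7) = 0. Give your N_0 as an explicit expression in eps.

N_0 = 9/eps

Fix eps > 0. For k ≥ 1, |9/(k + 7) − 0| = 9/(k + 7) ≤ 9/k.
We need 9/k < eps, i.e. k > 9/eps.
Take N_0 = 9/eps. If k > N_0 then |9/(k + 7)| ≤ 9/k < eps.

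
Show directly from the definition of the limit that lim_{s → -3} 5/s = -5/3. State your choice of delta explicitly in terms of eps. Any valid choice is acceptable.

Let eps > 0. We seek delta > 0 such that 0 < |s + 3| < delta implies |5/s + 5/3| < eps.
|5/s + 5/3| = 5·|-3 − s|/(3·|s|) = 5|s + 3|/(3|s|).
Require delta ≤ 3/2 so that |s| > 3 − 3/2 = 3/2, hence 3|s| > 9/2.
Then |5/s + 5/3| < 5|s + 3|/(9/2), which is < eps when |s + 3| < (9/10)eps.
Take delta = min(3/2, (9/10)eps). Then 0 < |s + 3| < delta gives both |s + 3| < 3/2 and |s + 3| < (9/10)eps, so |5/s + 5/3| < eps.

delta = min(3/2, (9/10)eps)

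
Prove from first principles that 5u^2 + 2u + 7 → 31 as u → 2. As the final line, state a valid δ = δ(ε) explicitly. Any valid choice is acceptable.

Fix ε > 0. We want δ > 0 such that 0 < |u − 2| < δ implies |(5u^2 + 2u + 7) − 31| < ε.
(5u^2 + 2u + 7) − 31 = 5u^2 + 2u - 24 = (u − 2)(5u + 12).
So |(5u^2 + 2u + 7) − 31| = |u − 2|·|5u + 12|.
Assume first that |u − 2| < 2, so |u| < 4. Then |5u + 12| ≤ 5·4 + 12 = 32.
Hence |(5u^2 + 2u + 7) − 31| ≤ 32|u − 2| < ε provided |u − 2| < ε/32.
Take δ = min(2, ε/32). Then 0 < |u − 2| < δ gives both |u − 2| < 2 and |u − 2| < ε/32, so |(5u^2 + 2u + 7) − 31| < ε.

δ = min(2, ε/32)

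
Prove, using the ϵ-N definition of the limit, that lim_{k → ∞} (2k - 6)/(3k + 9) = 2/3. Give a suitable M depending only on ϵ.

Let ϵ > 0 be given. For k ≥ 1, |(2k - 6)/(3k + 9) − (2/3)| = |-36|/(3(3k + 9)) = 36/(3(3k + 9)).
Since 3k + 9 ≥ 3k for k ≥ 1, this is ≤ 36/(3·3k) = 4/k.
So |(2k - 6)/(3k + 9) − (2/3)| < ϵ whenever k > 4/ϵ.
Take M = 4/ϵ. If k > M then |(2k - 6)/(3k + 9) − (2/3)| ≤ 4/k < ϵ.

M = 4/ϵ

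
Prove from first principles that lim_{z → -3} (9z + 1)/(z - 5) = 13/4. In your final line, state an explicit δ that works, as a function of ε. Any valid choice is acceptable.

Let ε > 0 be given. We want δ > 0 with 0 < |z + 3| < δ ⇒ |(9z + 1)/(z - 5) − (13/4)| < ε.
Combining over a common denominator, (9z + 1)/(z - 5) − (13/4) = [(9z + 1)·(-8) − (-26)·(z - 5)] / [(-8)·(z - 5)] = -46(z + 3) / ((-8)(z - 5)).
So |(9z + 1)/(z - 5) − (13/4)| = 46|z + 3| / (8·|z − 5|).
Require δ ≤ 4, so |z − 5| ≥ |-8| − |z + 3| > 8 − 4 = 4.
Hence |(9z + 1)/(z - 5) − (13/4)| < 46|z + 3|/(8·4) = (23/16)|z + 3|, which is < ε once |z + 3| < (16/23)ε.
Take δ = min(4, (16/23)ε). Then 0 < |z + 3| < δ forces both bounds, so |(9z + 1)/(z - 5) − (13/4)| < ε.

δ = min(4, (16/23)ε)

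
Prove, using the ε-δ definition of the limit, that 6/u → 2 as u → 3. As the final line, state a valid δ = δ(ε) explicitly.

Let ε > 0 be given. We seek δ > 0 such that 0 < |u − 3| < δ implies |6/u − 2| < ε.
|6/u − 2| = 6·|3 − u|/(3·|u|) = 6|u − 3|/(3|u|).
Require δ ≤ 3/2 so that |u| > 3 − 3/2 = 3/2, hence 3|u| > 9/2.
Then |6/u − 2| < 6|u − 3|/(9/2), which is < ε when |u − 3| < (3/4)ε.
Take δ = min(3/2, (3/4)ε). Then 0 < |u − 3| < δ gives both |u − 3| < 3/2 and |u − 3| < (3/4)ε, so |6/u − 2| < ε.

δ = min(3/2, (3/4)ε)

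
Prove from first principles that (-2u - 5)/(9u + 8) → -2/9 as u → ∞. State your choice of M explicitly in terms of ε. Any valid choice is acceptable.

Fix ε > 0. We seek M > 0 such that u > M implies |(-2u - 5)/(9u + 8) + 2/9| < ε.
(-2u - 5)/(9u + 8) + 2/9 = (9(-2u - 5) − (-2)(9u + 8)) / (9(9u + 8)) = -29/(9(9u + 8)).
For u > 0 we have 9u + 8 > 9u, so |(-2u - 5)/(9u + 8) + 2/9| = 29/(9(9u + 8)) < 29/(9·9u) = (29/81)/u.
Thus |(-2u - 5)/(9u + 8) + 2/9| < ε whenever u > (29/81)/ε.
Take M = (29/81)/ε. If u > M then |(-2u - 5)/(9u + 8) + 2/9| < (29/81)/u < ε.

M = (29/81)/ε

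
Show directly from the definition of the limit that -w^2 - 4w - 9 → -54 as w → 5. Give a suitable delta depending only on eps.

delta = min(1, eps/15)

Fix eps > 0. We want delta > 0 such that 0 < |w − 5| < delta implies |(-w^2 - 4w - 9) + 54| < eps.
(-w^2 - 4w - 9) + 54 = -w^2 - 4w + 45 = (w − 5)(-w - 9).
So |(-w^2 - 4w - 9) + 54| = |w − 5|·|-w - 9|.
Require delta ≤ 1. Then |w − 5| < 1 gives |w| < 6, and by the triangle inequality |-w - 9| ≤ 6 + 9 = 15.
Hence |(-w^2 - 4w - 9) + 54| ≤ 15|w − 5| < eps provided |w − 5| < eps/15.
Take delta = min(1, eps/15). Then 0 < |w − 5| < delta gives both |w − 5| < 1 and |w − 5| < eps/15, so |(-w^2 - 4w - 9) + 54| < eps.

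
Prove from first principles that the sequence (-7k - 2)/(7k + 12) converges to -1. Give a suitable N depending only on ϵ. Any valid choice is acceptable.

N = (10/7)/ϵ

Let ϵ > 0 be given. For k ≥ 1, |(-7k - 2)/(7k + 12) + 1| = |70|/(7(7k + 12)) = 70/(7(7k + 12)).
Since 7k + 12 ≥ 7k for k ≥ 1, this is ≤ 70/(7·7k) = (10/7)/k.
So |(-7k - 2)/(7k + 12) + 1| < ϵ whenever k > (10/7)/ϵ.
Take N = (10/7)/ϵ. If k > N then |(-7k - 2)/(7k + 12) + 1| ≤ (10/7)/k < ϵ.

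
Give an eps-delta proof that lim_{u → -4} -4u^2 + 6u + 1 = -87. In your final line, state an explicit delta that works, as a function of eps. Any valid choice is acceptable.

Fix eps > 0. We want delta > 0 such that 0 < |u + 4| < delta implies |(-4u^2 + 6u + 1) + 87| < eps.
(-4u^2 + 6u + 1) + 87 = -4u^2 + 6u + 88 = (u + 4)(-4u + 22).
So |(-4u^2 + 6u + 1) + 87| = |u + 4|·|-4u + 22|.
Assume first that |u + 4| < 1, so |u| < 5. Then |-4u + 22| ≤ 4·5 + 22 = 42.
Hence |(-4u^2 + 6u + 1) + 87| ≤ 42|u + 4| < eps provided |u + 4| < eps/42.
Take delta = min(1, eps/42). Then 0 < |u + 4| < delta gives both |u + 4| < 1 and |u + 4| < eps/42, so |(-4u^2 + 6u + 1) + 87| < eps.

delta = min(1, eps/42)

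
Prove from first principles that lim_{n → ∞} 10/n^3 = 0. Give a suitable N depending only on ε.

N = (10/ε)^{1/3}

Let ε > 0. For n ≥ 1, |10/n^3 − 0| = 10/n^3.
10/n^3 < ε ⇔ n^3 > 10/ε ⇔ n > (10/ε)^{1/3}.
Take N = (10/ε)^{1/3}. Then n > N implies 10/n^3 < ε.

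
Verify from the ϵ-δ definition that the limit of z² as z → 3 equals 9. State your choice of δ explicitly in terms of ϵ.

δ = min(2, ϵ/8)

Let ϵ > 0. We seek δ > 0 with 0 < |z − 3| < δ ⇒ |z² − 9| < ϵ.
Factor: z² − 9 = (z − 3)(z + 3), so |z² − 9| = |z − 3|·|z + 3|.
Impose δ ≤ 2 so that |z| < 5; then |z + 3| ≤ 8.
Hence |z² − 9| ≤ 8|z − 3|, which is < ϵ once |z − 3| < ϵ/8.
Take δ = min(2, ϵ/8). If 0 < |z − 3| < δ then both bounds hold and |z² − 9| ≤ 8|z − 3| < 8·(ϵ/8) = ϵ.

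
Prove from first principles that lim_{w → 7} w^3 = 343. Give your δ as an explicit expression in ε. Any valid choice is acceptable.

δ = min(1, ε/169)

Fix ε > 0. We seek δ > 0 with 0 < |w − 7| < δ ⇒ |w^3 − 343| < ε.
Factor: w^3 − 343 = (w − 7)(w^2 + 7w + 49), so |w^3 − 343| = |w − 7|·|w^2 + 7w + 49|.
Impose δ ≤ 1 so that |w| < 8; then |w^2 + 7w + 49| ≤ 169.
Hence |w^3 − 343| ≤ 169|w − 7|, which is < ε once |w − 7| < ε/169.
Take δ = min(1, ε/169). If 0 < |w − 7| < δ then both bounds hold and |w^3 − 343| ≤ 169|w − 7| < 169·(ε/169) = ε.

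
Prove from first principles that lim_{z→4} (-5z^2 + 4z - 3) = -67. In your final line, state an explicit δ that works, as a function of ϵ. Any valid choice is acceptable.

Fix ϵ > 0. We want δ > 0 such that 0 < |z − 4| < δ implies |(-5z^2 + 4z - 3) + 67| < ϵ.
(-5z^2 + 4z - 3) + 67 = -5z^2 + 4z + 64 = (z − 4)(-5z - 16).
So |(-5z^2 + 4z - 3) + 67| = |z − 4|·|-5z - 16|.
Assume first that |z − 4| < 1, so |z| < 5. Then |-5z - 16| ≤ 5·5 + 16 = 41.
Hence |(-5z^2 + 4z - 3) + 67| ≤ 41|z − 4| < ϵ provided |z − 4| < ϵ/41.
Take δ = min(1, ϵ/41). Then 0 < |z − 4| < δ gives both |z − 4| < 1 and |z − 4| < ϵ/41, so |(-5z^2 + 4z - 3) + 67| < ϵ.

δ = min(1, ϵ/41)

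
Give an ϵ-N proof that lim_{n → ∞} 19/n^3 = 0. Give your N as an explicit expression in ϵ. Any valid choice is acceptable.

N = (19/ϵ)^{1/3}

Let ϵ > 0 be given. For n ≥ 1, |19/n^3 − 0| = 19/n^3.
19/n^3 < ϵ ⇔ n^3 > 19/ϵ ⇔ n > (19/ϵ)^{1/3}.
Take N = (19/ϵ)^{1/3}. Then n > N implies 19/n^3 < ϵ.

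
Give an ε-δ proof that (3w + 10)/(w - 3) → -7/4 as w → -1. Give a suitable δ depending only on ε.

Fix ε > 0. We want δ > 0 with 0 < |w + 1| < δ ⇒ |(3w + 10)/(w - 3) + 7/4| < ε.
Combining over a common denominator, (3w + 10)/(w - 3) + 7/4 = [(3w + 10)·(-4) − 7·(w - 3)] / [(-4)·(w - 3)] = -19(w + 1) / ((-4)(w - 3)).
So |(3w + 10)/(w - 3) + 7/4| = 19|w + 1| / (4·|w − 3|).
Require δ ≤ 2, so |w − 3| ≥ |-4| − |w + 1| > 4 − 2 = 2.
Hence |(3w + 10)/(w - 3) + 7/4| < 19|w + 1|/(4·2) = (19/8)|w + 1|, which is < ε once |w + 1| < (8/19)ε.
Take δ = min(2, (8/19)ε). Then 0 < |w + 1| < δ forces both bounds, so |(3w + 10)/(w - 3) + 7/4| < ε.

δ = min(2, (8/19)ε)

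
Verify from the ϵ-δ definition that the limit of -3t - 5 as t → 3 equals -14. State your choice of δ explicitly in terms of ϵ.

Let ϵ > 0. We need δ > 0 so that 0 < |t − 3| < δ implies |(-3t - 5) + 14| < ϵ.
|(-3t - 5) + 14| = |-3t + 9| = 3|t − 3|.
So 3|t − 3| < ϵ exactly when |t − 3| < ϵ/3.
Choosing δ = ϵ/3 gives |(-3t - 5) + 14| = 3|t − 3| < ϵ whenever |t − 3| < δ.

δ = ϵ/3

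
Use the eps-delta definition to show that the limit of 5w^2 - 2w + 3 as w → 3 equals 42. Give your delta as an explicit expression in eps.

delta = min(2, eps/38)

Let eps > 0 be given. We want delta > 0 such that 0 < |w − 3| < delta implies |(5w^2 - 2w + 3) − 42| < eps.
(5w^2 - 2w + 3) − 42 = 5w^2 - 2w - 39 = (w − 3)(5w + 13).
So |(5w^2 - 2w + 3) − 42| = |w − 3|·|5w + 13|.
Assume first that |w − 3| < 2, so |w| < 5. Then |5w + 13| ≤ 5·5 + 13 = 38.
Hence |(5w^2 - 2w + 3) − 42| ≤ 38|w − 3| < eps provided |w − 3| < eps/38.
Choosing delta = min(2, eps/38) ensures both conditions, hence |(5w^2 - 2w + 3) − 42| < eps.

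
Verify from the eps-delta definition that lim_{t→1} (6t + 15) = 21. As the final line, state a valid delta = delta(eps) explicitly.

delta = eps/6

Fix eps > 0. We need delta > 0 so that 0 < |t − 1| < delta implies |(6t + 15) − 21| < eps.
Since (6t + 15) − 21 = 6(t − 1), we have |(6t + 15) − 21| = 6|t − 1|.
So 6|t − 1| < eps exactly when |t − 1| < eps/6.
Take delta = eps/6. If 0 < |t − 1| < delta then |(6t + 15) − 21| = 6|t − 1| < 6·(eps/6) = eps.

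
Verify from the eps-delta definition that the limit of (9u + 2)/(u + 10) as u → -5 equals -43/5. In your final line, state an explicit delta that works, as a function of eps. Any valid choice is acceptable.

Suppose eps > 0. We want delta > 0 with 0 < |u + 5| < delta ⇒ |(9u + 2)/(u + 10) + 43/5| < eps.
Combining over a common denominator, (9u + 2)/(u + 10) + 43/5 = [(9u + 2)·5 − (-43)·(u + 10)] / [5·(u + 10)] = 88(u + 5) / (5(u + 10)).
So |(9u + 2)/(u + 10) + 43/5| = 88|u + 5| / (5·|u + 10|).
Restrict delta ≤ 5/2. Then |u + 5| < 5/2 gives |u + 10| = |(u + 5) + 5| ≥ 5 − 5/2 = 5/2.
Hence |(9u + 2)/(u + 10) + 43/5| < 88|u + 5|/(5·(5/2)) = (176/25)|u + 5|, which is < eps once |u + 5| < (25/176)eps.
Take delta = min(5/2, (25/176)eps). Then 0 < |u + 5| < delta forces both bounds, so |(9u + 2)/(u + 10) + 43/5| < eps.

delta = min(5/2, (25/176)eps)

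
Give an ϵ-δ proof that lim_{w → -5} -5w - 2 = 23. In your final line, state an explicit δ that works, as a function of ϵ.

Fix ϵ > 0. We need δ > 0 so that 0 < |w + 5| < δ implies |(-5w - 2) − 23| < ϵ.
|(-5w - 2) − 23| = |-5w - 25| = 5|w + 5|.
Thus it suffices that |w + 5| < ϵ/5.
Take δ = ϵ/5. If 0 < |w + 5| < δ then |(-5w - 2) − 23| = 5|w + 5| < 5·(ϵ/5) = ϵ.

δ = ϵ/5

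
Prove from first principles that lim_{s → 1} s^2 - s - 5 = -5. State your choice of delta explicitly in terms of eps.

Suppose eps > 0. We want delta > 0 such that 0 < |s − 1| < delta implies |(s^2 - s - 5) + 5| < eps.
(s^2 - s - 5) + 5 = s^2 - s = (s − 1)(s).
So |(s^2 - s - 5) + 5| = |s − 1|·|s|.
Require delta ≤ 2. Then |s − 1| < 2 gives |s| < 3, and by the triangle inequality |s| ≤ 3 = 3.
Hence |(s^2 - s - 5) + 5| ≤ 3|s − 1| < eps provided |s − 1| < eps/3.
Take delta = min(2, eps/3). Then 0 < |s − 1| < delta gives both |s − 1| < 2 and |s − 1| < eps/3, so |(s^2 - s - 5) + 5| < eps.

delta = min(2, eps/3)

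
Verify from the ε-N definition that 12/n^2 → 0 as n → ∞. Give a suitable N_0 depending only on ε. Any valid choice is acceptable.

Suppose ε > 0. For n ≥ 1, |12/n^2 − 0| = 12/n^2.
12/n^2 < ε ⇔ n^2 > 12/ε ⇔ n > (12/ε)^{1/2}.
Take N_0 = (12/ε)^{1/2}. Then n > N_0 implies 12/n^2 < ε.

N_0 = (12/ε)^{1/2}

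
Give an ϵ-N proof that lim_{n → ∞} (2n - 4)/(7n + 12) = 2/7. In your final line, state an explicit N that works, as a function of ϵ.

N = (52/49)/ϵ

Fix ϵ > 0. For n ≥ 1, |(2n - 4)/(7n + 12) − (2/7)| = |-52|/(7(7n + 12)) = 52/(7(7n + 12)).
Since 7n + 12 ≥ 7n for n ≥ 1, this is ≤ 52/(7·7n) = (52/49)/n.
So |(2n - 4)/(7n + 12) − (2/7)| < ϵ whenever n > (52/49)/ϵ.
Take N = (52/49)/ϵ. If n > N then |(2n - 4)/(7n + 12) − (2/7)| ≤ (52/49)/n < ϵ.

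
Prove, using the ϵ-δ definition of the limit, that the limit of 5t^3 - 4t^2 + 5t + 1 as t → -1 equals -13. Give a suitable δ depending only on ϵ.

Suppose ϵ > 0. We want δ > 0 such that 0 < |t + 1| < δ implies |(5t^3 - 4t^2 + 5t + 1) + 13| < ϵ.
(5t^3 - 4t^2 + 5t + 1) + 13 = 5t^3 - 4t^2 + 5t + 14 = (t + 1)(5t^2 - 9t + 14).
So |(5t^3 - 4t^2 + 5t + 1) + 13| = |t + 1|·|5t^2 - 9t + 14|.
Assume first that |t + 1| < 2, so |t| < 3. Then |5t^2 - 9t + 14| ≤ 5·3^2 + 9·3 + 14 = 86.
Hence |(5t^3 - 4t^2 + 5t + 1) + 13| ≤ 86|t + 1| < ϵ provided |t + 1| < ϵ/86.
Choosing δ = min(2, ϵ/86) ensures both conditions, hence |(5t^3 - 4t^2 + 5t + 1) + 13| < ϵ.

δ = min(2, ϵ/86)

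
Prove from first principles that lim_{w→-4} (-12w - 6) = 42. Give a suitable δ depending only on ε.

Fix ε > 0. We need δ > 0 so that 0 < |w + 4| < δ implies |(-12w - 6) − 42| < ε.
|(-12w - 6) − 42| = |-12w - 48| = 12|w + 4|.
So 12|w + 4| < ε exactly when |w + 4| < ε/12.
Choosing δ = ε/12 gives |(-12w - 6) − 42| = 12|w + 4| < ε whenever |w + 4| < δ.

δ = ε/12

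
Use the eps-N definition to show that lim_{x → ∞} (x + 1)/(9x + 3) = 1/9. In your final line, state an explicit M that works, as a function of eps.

M = (2/27)/eps

Let eps > 0 be given. We seek M > 0 such that x > M implies |(x + 1)/(9x + 3) − (1/9)| < eps.
(x + 1)/(9x + 3) − (1/9) = (9(x + 1) − (9x + 3)) / (9(9x + 3)) = 6/(9(9x + 3)).
For x > 0 we have 9x + 3 > 9x, so |(x + 1)/(9x + 3) − (1/9)| = 6/(9(9x + 3)) < 6/(9·9x) = (2/27)/x.
Thus |(x + 1)/(9x + 3) − (1/9)| < eps whenever x > (2/27)/eps.
Take M = (2/27)/eps. If x > M then |(x + 1)/(9x + 3) − (1/9)| < (2/27)/x < eps.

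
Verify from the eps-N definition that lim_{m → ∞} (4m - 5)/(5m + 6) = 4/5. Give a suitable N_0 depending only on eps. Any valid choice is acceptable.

Suppose eps > 0. For m ≥ 1, |(4m - 5)/(5m + 6) − (4/5)| = |-49|/(5(5m + 6)) = 49/(5(5m + 6)).
Since 5m + 6 ≥ 5m for m ≥ 1, this is ≤ 49/(5·5m) = (49/25)/m.
So |(4m - 5)/(5m + 6) − (4/5)| < eps whenever m > (49/25)/eps.
Take N_0 = (49/25)/eps. If m > N_0 then |(4m - 5)/(5m + 6) − (4/5)| ≤ (49/25)/m < eps.

N_0 = (49/25)/eps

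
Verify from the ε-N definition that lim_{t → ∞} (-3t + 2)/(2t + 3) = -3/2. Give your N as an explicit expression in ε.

N = (13/4)/ε

Suppose ε > 0. We seek N > 0 such that t > N implies |(-3t + 2)/(2t + 3) + 3/2| < ε.
(-3t + 2)/(2t + 3) + 3/2 = (2(-3t + 2) − (-3)(2t + 3)) / (2(2t + 3)) = 13/(2(2t + 3)).
For t > 0 we have 2t + 3 > 2t, so |(-3t + 2)/(2t + 3) + 3/2| = 13/(2(2t + 3)) < 13/(2·2t) = (13/4)/t.
Thus |(-3t + 2)/(2t + 3) + 3/2| < ε whenever t > (13/4)/ε.
Take N = (13/4)/ε. If t > N then |(-3t + 2)/(2t + 3) + 3/2| < (13/4)/t < ε.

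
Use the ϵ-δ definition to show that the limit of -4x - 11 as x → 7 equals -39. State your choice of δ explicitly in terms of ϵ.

δ = ϵ/4

Let ϵ > 0 be given. We need δ > 0 so that 0 < |x − 7| < δ implies |(-4x - 11) + 39| < ϵ.
Since (-4x - 11) + 39 = -4(x − 7), we have |(-4x - 11) + 39| = 4|x − 7|.
So 4|x − 7| < ϵ exactly when |x − 7| < ϵ/4.
Choosing δ = ϵ/4 gives |(-4x - 11) + 39| = 4|x − 7| < ϵ whenever |x − 7| < δ.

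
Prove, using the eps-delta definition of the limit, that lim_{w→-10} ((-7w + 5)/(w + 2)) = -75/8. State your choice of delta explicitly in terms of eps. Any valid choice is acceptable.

delta = min(4, (32/19)eps)

Let eps > 0 be given. We want delta > 0 with 0 < |w + 10| < delta ⇒ |(-7w + 5)/(w + 2) + 75/8| < eps.
Combining over a common denominator, (-7w + 5)/(w + 2) + 75/8 = [(-7w + 5)·(-8) − 75·(w + 2)] / [(-8)·(w + 2)] = -19(w + 10) / ((-8)(w + 2)).
So |(-7w + 5)/(w + 2) + 75/8| = 19|w + 10| / (8·|w + 2|).
Require delta ≤ 4, so |w + 2| ≥ |-8| − |w + 10| > 8 − 4 = 4.
Hence |(-7w + 5)/(w + 2) + 75/8| < 19|w + 10|/(8·4) = (19/32)|w + 10|, which is < eps once |w + 10| < (32/19)eps.
Take delta = min(4, (32/19)eps). Then 0 < |w + 10| < delta forces both bounds, so |(-7w + 5)/(w + 2) + 75/8| < eps.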